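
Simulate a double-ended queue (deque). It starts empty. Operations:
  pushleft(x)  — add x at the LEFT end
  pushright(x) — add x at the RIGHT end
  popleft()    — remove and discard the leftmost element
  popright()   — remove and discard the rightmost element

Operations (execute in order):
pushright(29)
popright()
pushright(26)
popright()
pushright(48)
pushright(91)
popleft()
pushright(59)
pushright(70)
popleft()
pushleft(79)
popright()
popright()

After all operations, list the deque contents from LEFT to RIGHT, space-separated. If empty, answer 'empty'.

Answer: 79

Derivation:
pushright(29): [29]
popright(): []
pushright(26): [26]
popright(): []
pushright(48): [48]
pushright(91): [48, 91]
popleft(): [91]
pushright(59): [91, 59]
pushright(70): [91, 59, 70]
popleft(): [59, 70]
pushleft(79): [79, 59, 70]
popright(): [79, 59]
popright(): [79]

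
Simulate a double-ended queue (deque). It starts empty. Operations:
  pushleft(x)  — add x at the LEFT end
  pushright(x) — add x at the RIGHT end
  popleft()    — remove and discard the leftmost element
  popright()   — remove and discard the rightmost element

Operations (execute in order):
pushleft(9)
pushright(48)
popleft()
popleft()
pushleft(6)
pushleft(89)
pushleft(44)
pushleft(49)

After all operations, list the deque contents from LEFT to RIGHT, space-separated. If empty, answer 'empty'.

pushleft(9): [9]
pushright(48): [9, 48]
popleft(): [48]
popleft(): []
pushleft(6): [6]
pushleft(89): [89, 6]
pushleft(44): [44, 89, 6]
pushleft(49): [49, 44, 89, 6]

Answer: 49 44 89 6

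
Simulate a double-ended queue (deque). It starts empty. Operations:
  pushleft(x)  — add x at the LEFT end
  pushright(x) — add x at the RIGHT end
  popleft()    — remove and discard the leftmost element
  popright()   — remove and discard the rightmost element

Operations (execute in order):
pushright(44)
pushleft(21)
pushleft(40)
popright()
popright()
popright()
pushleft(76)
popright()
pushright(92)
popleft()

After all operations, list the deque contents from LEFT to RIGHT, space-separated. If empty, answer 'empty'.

Answer: empty

Derivation:
pushright(44): [44]
pushleft(21): [21, 44]
pushleft(40): [40, 21, 44]
popright(): [40, 21]
popright(): [40]
popright(): []
pushleft(76): [76]
popright(): []
pushright(92): [92]
popleft(): []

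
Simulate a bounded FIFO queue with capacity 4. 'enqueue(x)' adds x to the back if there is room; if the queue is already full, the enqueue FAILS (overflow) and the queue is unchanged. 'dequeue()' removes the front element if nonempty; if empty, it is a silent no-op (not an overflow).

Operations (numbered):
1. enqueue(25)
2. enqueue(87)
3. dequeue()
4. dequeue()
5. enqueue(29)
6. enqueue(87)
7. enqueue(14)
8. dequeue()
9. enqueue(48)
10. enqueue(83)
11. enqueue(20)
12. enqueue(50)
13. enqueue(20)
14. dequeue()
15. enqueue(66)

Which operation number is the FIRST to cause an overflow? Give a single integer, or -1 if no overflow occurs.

Answer: 11

Derivation:
1. enqueue(25): size=1
2. enqueue(87): size=2
3. dequeue(): size=1
4. dequeue(): size=0
5. enqueue(29): size=1
6. enqueue(87): size=2
7. enqueue(14): size=3
8. dequeue(): size=2
9. enqueue(48): size=3
10. enqueue(83): size=4
11. enqueue(20): size=4=cap → OVERFLOW (fail)
12. enqueue(50): size=4=cap → OVERFLOW (fail)
13. enqueue(20): size=4=cap → OVERFLOW (fail)
14. dequeue(): size=3
15. enqueue(66): size=4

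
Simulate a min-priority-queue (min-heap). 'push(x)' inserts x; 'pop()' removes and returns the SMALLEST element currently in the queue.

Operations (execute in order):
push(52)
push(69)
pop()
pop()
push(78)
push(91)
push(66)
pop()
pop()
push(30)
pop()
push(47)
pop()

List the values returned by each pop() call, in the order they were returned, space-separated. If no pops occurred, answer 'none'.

Answer: 52 69 66 78 30 47

Derivation:
push(52): heap contents = [52]
push(69): heap contents = [52, 69]
pop() → 52: heap contents = [69]
pop() → 69: heap contents = []
push(78): heap contents = [78]
push(91): heap contents = [78, 91]
push(66): heap contents = [66, 78, 91]
pop() → 66: heap contents = [78, 91]
pop() → 78: heap contents = [91]
push(30): heap contents = [30, 91]
pop() → 30: heap contents = [91]
push(47): heap contents = [47, 91]
pop() → 47: heap contents = [91]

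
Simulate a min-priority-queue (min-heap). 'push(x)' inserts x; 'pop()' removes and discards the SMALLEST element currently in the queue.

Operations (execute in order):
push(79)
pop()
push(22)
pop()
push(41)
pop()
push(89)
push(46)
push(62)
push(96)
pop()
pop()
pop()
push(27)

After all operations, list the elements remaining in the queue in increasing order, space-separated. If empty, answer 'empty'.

push(79): heap contents = [79]
pop() → 79: heap contents = []
push(22): heap contents = [22]
pop() → 22: heap contents = []
push(41): heap contents = [41]
pop() → 41: heap contents = []
push(89): heap contents = [89]
push(46): heap contents = [46, 89]
push(62): heap contents = [46, 62, 89]
push(96): heap contents = [46, 62, 89, 96]
pop() → 46: heap contents = [62, 89, 96]
pop() → 62: heap contents = [89, 96]
pop() → 89: heap contents = [96]
push(27): heap contents = [27, 96]

Answer: 27 96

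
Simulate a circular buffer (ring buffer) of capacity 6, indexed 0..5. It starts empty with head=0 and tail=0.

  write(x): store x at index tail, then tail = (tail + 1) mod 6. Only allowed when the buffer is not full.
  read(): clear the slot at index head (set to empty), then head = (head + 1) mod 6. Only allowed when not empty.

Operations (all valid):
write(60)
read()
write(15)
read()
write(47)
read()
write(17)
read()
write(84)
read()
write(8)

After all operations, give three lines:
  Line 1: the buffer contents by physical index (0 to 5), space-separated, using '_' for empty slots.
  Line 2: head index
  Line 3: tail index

Answer: _ _ _ _ _ 8
5
0

Derivation:
write(60): buf=[60 _ _ _ _ _], head=0, tail=1, size=1
read(): buf=[_ _ _ _ _ _], head=1, tail=1, size=0
write(15): buf=[_ 15 _ _ _ _], head=1, tail=2, size=1
read(): buf=[_ _ _ _ _ _], head=2, tail=2, size=0
write(47): buf=[_ _ 47 _ _ _], head=2, tail=3, size=1
read(): buf=[_ _ _ _ _ _], head=3, tail=3, size=0
write(17): buf=[_ _ _ 17 _ _], head=3, tail=4, size=1
read(): buf=[_ _ _ _ _ _], head=4, tail=4, size=0
write(84): buf=[_ _ _ _ 84 _], head=4, tail=5, size=1
read(): buf=[_ _ _ _ _ _], head=5, tail=5, size=0
write(8): buf=[_ _ _ _ _ 8], head=5, tail=0, size=1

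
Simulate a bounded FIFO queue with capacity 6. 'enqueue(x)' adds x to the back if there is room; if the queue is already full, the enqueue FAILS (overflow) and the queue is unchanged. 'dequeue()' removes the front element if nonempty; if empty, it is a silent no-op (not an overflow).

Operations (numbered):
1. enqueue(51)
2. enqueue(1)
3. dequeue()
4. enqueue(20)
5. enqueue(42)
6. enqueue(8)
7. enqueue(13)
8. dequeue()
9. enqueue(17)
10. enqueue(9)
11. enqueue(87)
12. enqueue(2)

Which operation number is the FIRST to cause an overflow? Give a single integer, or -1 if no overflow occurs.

Answer: 11

Derivation:
1. enqueue(51): size=1
2. enqueue(1): size=2
3. dequeue(): size=1
4. enqueue(20): size=2
5. enqueue(42): size=3
6. enqueue(8): size=4
7. enqueue(13): size=5
8. dequeue(): size=4
9. enqueue(17): size=5
10. enqueue(9): size=6
11. enqueue(87): size=6=cap → OVERFLOW (fail)
12. enqueue(2): size=6=cap → OVERFLOW (fail)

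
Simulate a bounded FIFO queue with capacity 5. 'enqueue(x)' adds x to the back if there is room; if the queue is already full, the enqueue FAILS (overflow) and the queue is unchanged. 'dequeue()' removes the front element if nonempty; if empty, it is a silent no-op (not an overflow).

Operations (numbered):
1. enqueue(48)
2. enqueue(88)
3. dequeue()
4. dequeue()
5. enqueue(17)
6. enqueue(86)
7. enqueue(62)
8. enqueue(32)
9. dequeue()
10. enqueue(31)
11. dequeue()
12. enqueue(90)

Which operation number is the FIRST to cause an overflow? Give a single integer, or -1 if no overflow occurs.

1. enqueue(48): size=1
2. enqueue(88): size=2
3. dequeue(): size=1
4. dequeue(): size=0
5. enqueue(17): size=1
6. enqueue(86): size=2
7. enqueue(62): size=3
8. enqueue(32): size=4
9. dequeue(): size=3
10. enqueue(31): size=4
11. dequeue(): size=3
12. enqueue(90): size=4

Answer: -1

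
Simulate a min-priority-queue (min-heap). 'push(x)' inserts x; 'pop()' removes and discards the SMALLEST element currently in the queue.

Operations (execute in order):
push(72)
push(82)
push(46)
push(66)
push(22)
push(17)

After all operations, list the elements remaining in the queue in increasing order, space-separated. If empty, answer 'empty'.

Answer: 17 22 46 66 72 82

Derivation:
push(72): heap contents = [72]
push(82): heap contents = [72, 82]
push(46): heap contents = [46, 72, 82]
push(66): heap contents = [46, 66, 72, 82]
push(22): heap contents = [22, 46, 66, 72, 82]
push(17): heap contents = [17, 22, 46, 66, 72, 82]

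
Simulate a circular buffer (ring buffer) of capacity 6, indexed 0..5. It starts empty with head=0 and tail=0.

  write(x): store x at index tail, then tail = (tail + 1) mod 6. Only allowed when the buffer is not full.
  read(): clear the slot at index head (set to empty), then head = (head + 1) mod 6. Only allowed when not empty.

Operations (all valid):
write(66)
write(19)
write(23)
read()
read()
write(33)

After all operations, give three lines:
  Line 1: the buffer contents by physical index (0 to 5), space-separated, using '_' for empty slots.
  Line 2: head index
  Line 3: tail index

Answer: _ _ 23 33 _ _
2
4

Derivation:
write(66): buf=[66 _ _ _ _ _], head=0, tail=1, size=1
write(19): buf=[66 19 _ _ _ _], head=0, tail=2, size=2
write(23): buf=[66 19 23 _ _ _], head=0, tail=3, size=3
read(): buf=[_ 19 23 _ _ _], head=1, tail=3, size=2
read(): buf=[_ _ 23 _ _ _], head=2, tail=3, size=1
write(33): buf=[_ _ 23 33 _ _], head=2, tail=4, size=2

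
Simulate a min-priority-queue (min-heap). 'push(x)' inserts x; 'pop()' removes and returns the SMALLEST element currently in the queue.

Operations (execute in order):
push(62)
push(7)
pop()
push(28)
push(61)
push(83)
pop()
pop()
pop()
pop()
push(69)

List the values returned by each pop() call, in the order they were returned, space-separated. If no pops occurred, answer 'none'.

Answer: 7 28 61 62 83

Derivation:
push(62): heap contents = [62]
push(7): heap contents = [7, 62]
pop() → 7: heap contents = [62]
push(28): heap contents = [28, 62]
push(61): heap contents = [28, 61, 62]
push(83): heap contents = [28, 61, 62, 83]
pop() → 28: heap contents = [61, 62, 83]
pop() → 61: heap contents = [62, 83]
pop() → 62: heap contents = [83]
pop() → 83: heap contents = []
push(69): heap contents = [69]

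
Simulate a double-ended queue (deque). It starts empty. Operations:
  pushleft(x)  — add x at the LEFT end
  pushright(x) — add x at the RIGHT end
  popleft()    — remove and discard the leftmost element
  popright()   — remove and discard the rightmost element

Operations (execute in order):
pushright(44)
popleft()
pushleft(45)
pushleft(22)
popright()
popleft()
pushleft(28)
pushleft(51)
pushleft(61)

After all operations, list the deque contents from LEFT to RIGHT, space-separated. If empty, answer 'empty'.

Answer: 61 51 28

Derivation:
pushright(44): [44]
popleft(): []
pushleft(45): [45]
pushleft(22): [22, 45]
popright(): [22]
popleft(): []
pushleft(28): [28]
pushleft(51): [51, 28]
pushleft(61): [61, 51, 28]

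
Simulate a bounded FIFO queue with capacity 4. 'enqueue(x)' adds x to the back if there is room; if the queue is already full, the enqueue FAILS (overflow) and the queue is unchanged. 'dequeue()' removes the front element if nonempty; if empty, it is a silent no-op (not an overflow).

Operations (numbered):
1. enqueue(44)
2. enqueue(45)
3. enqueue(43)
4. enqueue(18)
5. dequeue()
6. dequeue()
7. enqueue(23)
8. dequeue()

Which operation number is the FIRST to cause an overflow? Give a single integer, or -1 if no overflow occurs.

1. enqueue(44): size=1
2. enqueue(45): size=2
3. enqueue(43): size=3
4. enqueue(18): size=4
5. dequeue(): size=3
6. dequeue(): size=2
7. enqueue(23): size=3
8. dequeue(): size=2

Answer: -1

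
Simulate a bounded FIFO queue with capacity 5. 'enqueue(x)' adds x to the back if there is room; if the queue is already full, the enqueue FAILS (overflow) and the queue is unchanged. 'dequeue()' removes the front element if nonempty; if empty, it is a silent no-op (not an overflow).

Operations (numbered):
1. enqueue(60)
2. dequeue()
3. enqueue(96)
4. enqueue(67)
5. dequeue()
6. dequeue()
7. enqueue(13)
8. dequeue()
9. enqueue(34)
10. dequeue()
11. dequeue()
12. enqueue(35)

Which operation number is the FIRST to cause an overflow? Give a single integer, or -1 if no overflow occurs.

Answer: -1

Derivation:
1. enqueue(60): size=1
2. dequeue(): size=0
3. enqueue(96): size=1
4. enqueue(67): size=2
5. dequeue(): size=1
6. dequeue(): size=0
7. enqueue(13): size=1
8. dequeue(): size=0
9. enqueue(34): size=1
10. dequeue(): size=0
11. dequeue(): empty, no-op, size=0
12. enqueue(35): size=1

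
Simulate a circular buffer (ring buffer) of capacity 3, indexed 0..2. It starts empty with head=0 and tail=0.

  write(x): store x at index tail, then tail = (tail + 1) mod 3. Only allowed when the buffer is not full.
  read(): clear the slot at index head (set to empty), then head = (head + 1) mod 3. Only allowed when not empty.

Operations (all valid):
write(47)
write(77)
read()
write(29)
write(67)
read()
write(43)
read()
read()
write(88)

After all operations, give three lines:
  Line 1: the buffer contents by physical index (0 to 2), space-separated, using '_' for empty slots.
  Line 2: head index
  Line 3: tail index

write(47): buf=[47 _ _], head=0, tail=1, size=1
write(77): buf=[47 77 _], head=0, tail=2, size=2
read(): buf=[_ 77 _], head=1, tail=2, size=1
write(29): buf=[_ 77 29], head=1, tail=0, size=2
write(67): buf=[67 77 29], head=1, tail=1, size=3
read(): buf=[67 _ 29], head=2, tail=1, size=2
write(43): buf=[67 43 29], head=2, tail=2, size=3
read(): buf=[67 43 _], head=0, tail=2, size=2
read(): buf=[_ 43 _], head=1, tail=2, size=1
write(88): buf=[_ 43 88], head=1, tail=0, size=2

Answer: _ 43 88
1
0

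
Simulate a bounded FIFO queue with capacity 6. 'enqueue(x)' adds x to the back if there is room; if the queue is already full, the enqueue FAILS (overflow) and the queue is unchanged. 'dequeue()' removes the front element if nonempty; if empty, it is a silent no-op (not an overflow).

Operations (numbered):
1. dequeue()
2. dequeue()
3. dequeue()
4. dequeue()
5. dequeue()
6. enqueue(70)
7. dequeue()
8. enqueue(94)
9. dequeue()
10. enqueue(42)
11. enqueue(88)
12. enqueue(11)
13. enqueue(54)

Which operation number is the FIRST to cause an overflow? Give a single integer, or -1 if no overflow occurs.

1. dequeue(): empty, no-op, size=0
2. dequeue(): empty, no-op, size=0
3. dequeue(): empty, no-op, size=0
4. dequeue(): empty, no-op, size=0
5. dequeue(): empty, no-op, size=0
6. enqueue(70): size=1
7. dequeue(): size=0
8. enqueue(94): size=1
9. dequeue(): size=0
10. enqueue(42): size=1
11. enqueue(88): size=2
12. enqueue(11): size=3
13. enqueue(54): size=4

Answer: -1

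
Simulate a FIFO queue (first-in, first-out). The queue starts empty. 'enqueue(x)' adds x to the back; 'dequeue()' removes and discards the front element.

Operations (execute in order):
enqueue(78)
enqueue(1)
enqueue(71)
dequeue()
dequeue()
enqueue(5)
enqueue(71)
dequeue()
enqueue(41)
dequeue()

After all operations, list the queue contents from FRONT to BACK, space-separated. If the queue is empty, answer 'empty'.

Answer: 71 41

Derivation:
enqueue(78): [78]
enqueue(1): [78, 1]
enqueue(71): [78, 1, 71]
dequeue(): [1, 71]
dequeue(): [71]
enqueue(5): [71, 5]
enqueue(71): [71, 5, 71]
dequeue(): [5, 71]
enqueue(41): [5, 71, 41]
dequeue(): [71, 41]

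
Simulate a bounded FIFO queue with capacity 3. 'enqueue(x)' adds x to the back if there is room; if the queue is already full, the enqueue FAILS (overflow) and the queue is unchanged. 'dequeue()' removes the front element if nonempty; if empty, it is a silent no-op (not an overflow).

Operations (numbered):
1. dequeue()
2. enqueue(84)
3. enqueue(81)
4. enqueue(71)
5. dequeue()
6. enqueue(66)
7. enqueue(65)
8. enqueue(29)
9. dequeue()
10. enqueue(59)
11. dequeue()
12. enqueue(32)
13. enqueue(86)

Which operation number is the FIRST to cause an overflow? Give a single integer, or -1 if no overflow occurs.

Answer: 7

Derivation:
1. dequeue(): empty, no-op, size=0
2. enqueue(84): size=1
3. enqueue(81): size=2
4. enqueue(71): size=3
5. dequeue(): size=2
6. enqueue(66): size=3
7. enqueue(65): size=3=cap → OVERFLOW (fail)
8. enqueue(29): size=3=cap → OVERFLOW (fail)
9. dequeue(): size=2
10. enqueue(59): size=3
11. dequeue(): size=2
12. enqueue(32): size=3
13. enqueue(86): size=3=cap → OVERFLOW (fail)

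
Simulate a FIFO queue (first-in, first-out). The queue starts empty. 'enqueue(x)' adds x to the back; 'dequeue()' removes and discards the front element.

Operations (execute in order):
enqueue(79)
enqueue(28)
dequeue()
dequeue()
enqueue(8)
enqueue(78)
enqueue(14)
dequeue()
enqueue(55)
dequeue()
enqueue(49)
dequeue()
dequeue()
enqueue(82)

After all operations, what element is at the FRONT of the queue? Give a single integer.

enqueue(79): queue = [79]
enqueue(28): queue = [79, 28]
dequeue(): queue = [28]
dequeue(): queue = []
enqueue(8): queue = [8]
enqueue(78): queue = [8, 78]
enqueue(14): queue = [8, 78, 14]
dequeue(): queue = [78, 14]
enqueue(55): queue = [78, 14, 55]
dequeue(): queue = [14, 55]
enqueue(49): queue = [14, 55, 49]
dequeue(): queue = [55, 49]
dequeue(): queue = [49]
enqueue(82): queue = [49, 82]

Answer: 49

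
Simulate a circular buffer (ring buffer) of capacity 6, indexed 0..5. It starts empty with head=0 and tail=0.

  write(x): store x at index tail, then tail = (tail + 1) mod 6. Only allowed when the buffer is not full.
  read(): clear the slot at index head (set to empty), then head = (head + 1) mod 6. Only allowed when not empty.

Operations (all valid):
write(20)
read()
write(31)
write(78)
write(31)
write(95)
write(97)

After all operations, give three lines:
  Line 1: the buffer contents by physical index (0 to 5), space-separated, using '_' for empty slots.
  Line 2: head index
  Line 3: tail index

write(20): buf=[20 _ _ _ _ _], head=0, tail=1, size=1
read(): buf=[_ _ _ _ _ _], head=1, tail=1, size=0
write(31): buf=[_ 31 _ _ _ _], head=1, tail=2, size=1
write(78): buf=[_ 31 78 _ _ _], head=1, tail=3, size=2
write(31): buf=[_ 31 78 31 _ _], head=1, tail=4, size=3
write(95): buf=[_ 31 78 31 95 _], head=1, tail=5, size=4
write(97): buf=[_ 31 78 31 95 97], head=1, tail=0, size=5

Answer: _ 31 78 31 95 97
1
0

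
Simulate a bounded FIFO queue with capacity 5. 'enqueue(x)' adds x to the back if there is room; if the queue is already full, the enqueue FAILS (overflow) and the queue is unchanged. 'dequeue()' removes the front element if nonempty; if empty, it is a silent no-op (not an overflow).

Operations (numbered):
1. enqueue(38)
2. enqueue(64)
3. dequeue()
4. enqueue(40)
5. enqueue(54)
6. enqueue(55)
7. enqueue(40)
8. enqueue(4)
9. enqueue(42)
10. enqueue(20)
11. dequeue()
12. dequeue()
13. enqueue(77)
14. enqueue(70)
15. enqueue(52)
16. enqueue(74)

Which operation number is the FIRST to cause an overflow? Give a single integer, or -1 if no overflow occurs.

Answer: 8

Derivation:
1. enqueue(38): size=1
2. enqueue(64): size=2
3. dequeue(): size=1
4. enqueue(40): size=2
5. enqueue(54): size=3
6. enqueue(55): size=4
7. enqueue(40): size=5
8. enqueue(4): size=5=cap → OVERFLOW (fail)
9. enqueue(42): size=5=cap → OVERFLOW (fail)
10. enqueue(20): size=5=cap → OVERFLOW (fail)
11. dequeue(): size=4
12. dequeue(): size=3
13. enqueue(77): size=4
14. enqueue(70): size=5
15. enqueue(52): size=5=cap → OVERFLOW (fail)
16. enqueue(74): size=5=cap → OVERFLOW (fail)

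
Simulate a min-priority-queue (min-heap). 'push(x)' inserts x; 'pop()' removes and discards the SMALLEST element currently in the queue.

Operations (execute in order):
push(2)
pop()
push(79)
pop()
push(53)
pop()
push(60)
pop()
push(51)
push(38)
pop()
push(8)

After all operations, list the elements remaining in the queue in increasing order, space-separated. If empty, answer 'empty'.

Answer: 8 51

Derivation:
push(2): heap contents = [2]
pop() → 2: heap contents = []
push(79): heap contents = [79]
pop() → 79: heap contents = []
push(53): heap contents = [53]
pop() → 53: heap contents = []
push(60): heap contents = [60]
pop() → 60: heap contents = []
push(51): heap contents = [51]
push(38): heap contents = [38, 51]
pop() → 38: heap contents = [51]
push(8): heap contents = [8, 51]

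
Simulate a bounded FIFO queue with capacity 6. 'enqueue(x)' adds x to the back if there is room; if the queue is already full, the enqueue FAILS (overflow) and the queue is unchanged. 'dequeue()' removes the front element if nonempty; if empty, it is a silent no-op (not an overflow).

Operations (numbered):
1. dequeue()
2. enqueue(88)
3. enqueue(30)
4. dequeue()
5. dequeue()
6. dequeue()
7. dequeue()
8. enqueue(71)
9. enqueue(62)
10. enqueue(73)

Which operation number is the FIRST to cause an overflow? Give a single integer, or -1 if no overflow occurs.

1. dequeue(): empty, no-op, size=0
2. enqueue(88): size=1
3. enqueue(30): size=2
4. dequeue(): size=1
5. dequeue(): size=0
6. dequeue(): empty, no-op, size=0
7. dequeue(): empty, no-op, size=0
8. enqueue(71): size=1
9. enqueue(62): size=2
10. enqueue(73): size=3

Answer: -1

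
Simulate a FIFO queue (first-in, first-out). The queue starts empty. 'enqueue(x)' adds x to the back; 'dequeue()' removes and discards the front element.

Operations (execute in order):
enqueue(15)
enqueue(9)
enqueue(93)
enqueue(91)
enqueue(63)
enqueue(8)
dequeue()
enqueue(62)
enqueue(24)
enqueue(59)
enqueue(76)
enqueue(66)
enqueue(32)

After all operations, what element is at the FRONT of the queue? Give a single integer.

enqueue(15): queue = [15]
enqueue(9): queue = [15, 9]
enqueue(93): queue = [15, 9, 93]
enqueue(91): queue = [15, 9, 93, 91]
enqueue(63): queue = [15, 9, 93, 91, 63]
enqueue(8): queue = [15, 9, 93, 91, 63, 8]
dequeue(): queue = [9, 93, 91, 63, 8]
enqueue(62): queue = [9, 93, 91, 63, 8, 62]
enqueue(24): queue = [9, 93, 91, 63, 8, 62, 24]
enqueue(59): queue = [9, 93, 91, 63, 8, 62, 24, 59]
enqueue(76): queue = [9, 93, 91, 63, 8, 62, 24, 59, 76]
enqueue(66): queue = [9, 93, 91, 63, 8, 62, 24, 59, 76, 66]
enqueue(32): queue = [9, 93, 91, 63, 8, 62, 24, 59, 76, 66, 32]

Answer: 9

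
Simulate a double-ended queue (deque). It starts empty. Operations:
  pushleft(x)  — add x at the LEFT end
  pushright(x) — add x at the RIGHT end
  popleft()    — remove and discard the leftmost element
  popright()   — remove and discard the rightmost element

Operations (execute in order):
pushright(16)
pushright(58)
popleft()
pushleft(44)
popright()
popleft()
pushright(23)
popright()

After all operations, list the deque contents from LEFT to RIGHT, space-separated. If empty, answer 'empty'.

pushright(16): [16]
pushright(58): [16, 58]
popleft(): [58]
pushleft(44): [44, 58]
popright(): [44]
popleft(): []
pushright(23): [23]
popright(): []

Answer: empty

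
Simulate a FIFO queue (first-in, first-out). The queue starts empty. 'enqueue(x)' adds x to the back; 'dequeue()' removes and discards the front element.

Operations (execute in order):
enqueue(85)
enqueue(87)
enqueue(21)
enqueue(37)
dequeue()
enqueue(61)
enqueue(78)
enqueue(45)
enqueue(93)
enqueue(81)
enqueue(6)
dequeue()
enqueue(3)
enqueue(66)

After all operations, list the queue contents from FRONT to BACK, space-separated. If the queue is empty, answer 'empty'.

Answer: 21 37 61 78 45 93 81 6 3 66

Derivation:
enqueue(85): [85]
enqueue(87): [85, 87]
enqueue(21): [85, 87, 21]
enqueue(37): [85, 87, 21, 37]
dequeue(): [87, 21, 37]
enqueue(61): [87, 21, 37, 61]
enqueue(78): [87, 21, 37, 61, 78]
enqueue(45): [87, 21, 37, 61, 78, 45]
enqueue(93): [87, 21, 37, 61, 78, 45, 93]
enqueue(81): [87, 21, 37, 61, 78, 45, 93, 81]
enqueue(6): [87, 21, 37, 61, 78, 45, 93, 81, 6]
dequeue(): [21, 37, 61, 78, 45, 93, 81, 6]
enqueue(3): [21, 37, 61, 78, 45, 93, 81, 6, 3]
enqueue(66): [21, 37, 61, 78, 45, 93, 81, 6, 3, 66]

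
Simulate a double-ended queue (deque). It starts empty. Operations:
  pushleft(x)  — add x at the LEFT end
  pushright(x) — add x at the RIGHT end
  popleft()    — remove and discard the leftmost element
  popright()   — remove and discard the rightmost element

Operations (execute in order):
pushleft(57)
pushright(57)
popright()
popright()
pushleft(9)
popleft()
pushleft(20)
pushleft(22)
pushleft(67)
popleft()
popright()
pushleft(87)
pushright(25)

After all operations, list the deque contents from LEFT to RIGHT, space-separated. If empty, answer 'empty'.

Answer: 87 22 25

Derivation:
pushleft(57): [57]
pushright(57): [57, 57]
popright(): [57]
popright(): []
pushleft(9): [9]
popleft(): []
pushleft(20): [20]
pushleft(22): [22, 20]
pushleft(67): [67, 22, 20]
popleft(): [22, 20]
popright(): [22]
pushleft(87): [87, 22]
pushright(25): [87, 22, 25]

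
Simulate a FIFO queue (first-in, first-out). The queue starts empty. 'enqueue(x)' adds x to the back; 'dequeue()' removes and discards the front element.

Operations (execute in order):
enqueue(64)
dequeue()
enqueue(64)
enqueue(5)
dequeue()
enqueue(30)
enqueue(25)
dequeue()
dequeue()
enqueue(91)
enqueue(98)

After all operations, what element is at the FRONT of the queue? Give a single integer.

Answer: 25

Derivation:
enqueue(64): queue = [64]
dequeue(): queue = []
enqueue(64): queue = [64]
enqueue(5): queue = [64, 5]
dequeue(): queue = [5]
enqueue(30): queue = [5, 30]
enqueue(25): queue = [5, 30, 25]
dequeue(): queue = [30, 25]
dequeue(): queue = [25]
enqueue(91): queue = [25, 91]
enqueue(98): queue = [25, 91, 98]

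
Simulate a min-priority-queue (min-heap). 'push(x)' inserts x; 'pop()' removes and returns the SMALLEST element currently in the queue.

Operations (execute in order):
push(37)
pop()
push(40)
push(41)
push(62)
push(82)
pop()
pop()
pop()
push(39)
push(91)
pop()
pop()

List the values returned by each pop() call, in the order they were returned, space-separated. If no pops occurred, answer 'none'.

push(37): heap contents = [37]
pop() → 37: heap contents = []
push(40): heap contents = [40]
push(41): heap contents = [40, 41]
push(62): heap contents = [40, 41, 62]
push(82): heap contents = [40, 41, 62, 82]
pop() → 40: heap contents = [41, 62, 82]
pop() → 41: heap contents = [62, 82]
pop() → 62: heap contents = [82]
push(39): heap contents = [39, 82]
push(91): heap contents = [39, 82, 91]
pop() → 39: heap contents = [82, 91]
pop() → 82: heap contents = [91]

Answer: 37 40 41 62 39 82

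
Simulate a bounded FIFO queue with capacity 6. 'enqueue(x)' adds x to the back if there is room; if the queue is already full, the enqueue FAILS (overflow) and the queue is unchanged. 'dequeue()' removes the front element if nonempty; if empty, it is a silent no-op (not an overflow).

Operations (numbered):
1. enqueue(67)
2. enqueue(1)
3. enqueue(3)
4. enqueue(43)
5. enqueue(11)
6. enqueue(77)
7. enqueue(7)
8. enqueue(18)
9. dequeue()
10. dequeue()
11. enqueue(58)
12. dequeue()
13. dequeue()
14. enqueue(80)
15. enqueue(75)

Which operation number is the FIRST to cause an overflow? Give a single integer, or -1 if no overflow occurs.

1. enqueue(67): size=1
2. enqueue(1): size=2
3. enqueue(3): size=3
4. enqueue(43): size=4
5. enqueue(11): size=5
6. enqueue(77): size=6
7. enqueue(7): size=6=cap → OVERFLOW (fail)
8. enqueue(18): size=6=cap → OVERFLOW (fail)
9. dequeue(): size=5
10. dequeue(): size=4
11. enqueue(58): size=5
12. dequeue(): size=4
13. dequeue(): size=3
14. enqueue(80): size=4
15. enqueue(75): size=5

Answer: 7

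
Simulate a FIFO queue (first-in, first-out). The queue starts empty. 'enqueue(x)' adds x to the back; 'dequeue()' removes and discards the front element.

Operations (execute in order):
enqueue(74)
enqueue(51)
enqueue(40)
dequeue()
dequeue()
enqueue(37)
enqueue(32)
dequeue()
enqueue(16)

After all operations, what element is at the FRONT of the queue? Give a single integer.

enqueue(74): queue = [74]
enqueue(51): queue = [74, 51]
enqueue(40): queue = [74, 51, 40]
dequeue(): queue = [51, 40]
dequeue(): queue = [40]
enqueue(37): queue = [40, 37]
enqueue(32): queue = [40, 37, 32]
dequeue(): queue = [37, 32]
enqueue(16): queue = [37, 32, 16]

Answer: 37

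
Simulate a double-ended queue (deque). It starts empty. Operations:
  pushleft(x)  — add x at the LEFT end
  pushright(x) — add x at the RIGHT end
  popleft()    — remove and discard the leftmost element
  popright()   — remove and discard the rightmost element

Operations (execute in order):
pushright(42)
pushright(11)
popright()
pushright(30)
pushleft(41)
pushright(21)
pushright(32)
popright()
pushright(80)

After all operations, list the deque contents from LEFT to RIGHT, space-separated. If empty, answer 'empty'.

Answer: 41 42 30 21 80

Derivation:
pushright(42): [42]
pushright(11): [42, 11]
popright(): [42]
pushright(30): [42, 30]
pushleft(41): [41, 42, 30]
pushright(21): [41, 42, 30, 21]
pushright(32): [41, 42, 30, 21, 32]
popright(): [41, 42, 30, 21]
pushright(80): [41, 42, 30, 21, 80]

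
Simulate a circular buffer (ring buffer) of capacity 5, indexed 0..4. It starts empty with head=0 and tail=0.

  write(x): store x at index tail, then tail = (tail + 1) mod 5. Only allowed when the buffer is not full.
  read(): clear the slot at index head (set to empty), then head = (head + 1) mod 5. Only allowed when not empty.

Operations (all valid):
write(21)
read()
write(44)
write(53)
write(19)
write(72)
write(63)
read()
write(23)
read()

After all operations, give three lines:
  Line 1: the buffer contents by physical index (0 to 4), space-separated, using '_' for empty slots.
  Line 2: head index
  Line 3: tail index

Answer: 63 23 _ 19 72
3
2

Derivation:
write(21): buf=[21 _ _ _ _], head=0, tail=1, size=1
read(): buf=[_ _ _ _ _], head=1, tail=1, size=0
write(44): buf=[_ 44 _ _ _], head=1, tail=2, size=1
write(53): buf=[_ 44 53 _ _], head=1, tail=3, size=2
write(19): buf=[_ 44 53 19 _], head=1, tail=4, size=3
write(72): buf=[_ 44 53 19 72], head=1, tail=0, size=4
write(63): buf=[63 44 53 19 72], head=1, tail=1, size=5
read(): buf=[63 _ 53 19 72], head=2, tail=1, size=4
write(23): buf=[63 23 53 19 72], head=2, tail=2, size=5
read(): buf=[63 23 _ 19 72], head=3, tail=2, size=4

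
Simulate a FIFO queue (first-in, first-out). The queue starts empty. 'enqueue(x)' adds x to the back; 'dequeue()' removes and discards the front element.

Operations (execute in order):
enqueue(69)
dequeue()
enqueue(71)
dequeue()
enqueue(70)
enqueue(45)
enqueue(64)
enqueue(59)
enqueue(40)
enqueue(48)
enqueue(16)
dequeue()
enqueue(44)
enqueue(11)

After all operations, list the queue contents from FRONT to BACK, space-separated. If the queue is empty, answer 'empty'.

Answer: 45 64 59 40 48 16 44 11

Derivation:
enqueue(69): [69]
dequeue(): []
enqueue(71): [71]
dequeue(): []
enqueue(70): [70]
enqueue(45): [70, 45]
enqueue(64): [70, 45, 64]
enqueue(59): [70, 45, 64, 59]
enqueue(40): [70, 45, 64, 59, 40]
enqueue(48): [70, 45, 64, 59, 40, 48]
enqueue(16): [70, 45, 64, 59, 40, 48, 16]
dequeue(): [45, 64, 59, 40, 48, 16]
enqueue(44): [45, 64, 59, 40, 48, 16, 44]
enqueue(11): [45, 64, 59, 40, 48, 16, 44, 11]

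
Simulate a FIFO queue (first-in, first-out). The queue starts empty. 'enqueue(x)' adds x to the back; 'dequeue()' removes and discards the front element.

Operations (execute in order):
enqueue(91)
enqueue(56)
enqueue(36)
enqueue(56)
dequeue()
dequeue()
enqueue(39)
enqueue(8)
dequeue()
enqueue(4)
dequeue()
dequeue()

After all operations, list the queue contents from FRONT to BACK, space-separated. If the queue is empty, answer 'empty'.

Answer: 8 4

Derivation:
enqueue(91): [91]
enqueue(56): [91, 56]
enqueue(36): [91, 56, 36]
enqueue(56): [91, 56, 36, 56]
dequeue(): [56, 36, 56]
dequeue(): [36, 56]
enqueue(39): [36, 56, 39]
enqueue(8): [36, 56, 39, 8]
dequeue(): [56, 39, 8]
enqueue(4): [56, 39, 8, 4]
dequeue(): [39, 8, 4]
dequeue(): [8, 4]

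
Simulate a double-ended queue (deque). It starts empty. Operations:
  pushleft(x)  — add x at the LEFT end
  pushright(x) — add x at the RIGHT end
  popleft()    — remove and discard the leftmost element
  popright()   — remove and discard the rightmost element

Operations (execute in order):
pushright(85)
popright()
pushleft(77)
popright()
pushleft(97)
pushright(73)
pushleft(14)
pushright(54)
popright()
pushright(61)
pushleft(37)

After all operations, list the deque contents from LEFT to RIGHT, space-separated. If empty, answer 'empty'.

pushright(85): [85]
popright(): []
pushleft(77): [77]
popright(): []
pushleft(97): [97]
pushright(73): [97, 73]
pushleft(14): [14, 97, 73]
pushright(54): [14, 97, 73, 54]
popright(): [14, 97, 73]
pushright(61): [14, 97, 73, 61]
pushleft(37): [37, 14, 97, 73, 61]

Answer: 37 14 97 73 61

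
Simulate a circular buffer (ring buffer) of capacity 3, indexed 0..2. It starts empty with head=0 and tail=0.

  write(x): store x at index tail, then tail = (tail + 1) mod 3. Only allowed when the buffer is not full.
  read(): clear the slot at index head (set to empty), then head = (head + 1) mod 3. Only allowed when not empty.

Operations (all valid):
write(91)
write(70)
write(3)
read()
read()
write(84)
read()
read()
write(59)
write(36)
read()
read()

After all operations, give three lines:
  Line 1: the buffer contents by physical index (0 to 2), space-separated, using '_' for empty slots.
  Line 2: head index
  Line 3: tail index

Answer: _ _ _
0
0

Derivation:
write(91): buf=[91 _ _], head=0, tail=1, size=1
write(70): buf=[91 70 _], head=0, tail=2, size=2
write(3): buf=[91 70 3], head=0, tail=0, size=3
read(): buf=[_ 70 3], head=1, tail=0, size=2
read(): buf=[_ _ 3], head=2, tail=0, size=1
write(84): buf=[84 _ 3], head=2, tail=1, size=2
read(): buf=[84 _ _], head=0, tail=1, size=1
read(): buf=[_ _ _], head=1, tail=1, size=0
write(59): buf=[_ 59 _], head=1, tail=2, size=1
write(36): buf=[_ 59 36], head=1, tail=0, size=2
read(): buf=[_ _ 36], head=2, tail=0, size=1
read(): buf=[_ _ _], head=0, tail=0, size=0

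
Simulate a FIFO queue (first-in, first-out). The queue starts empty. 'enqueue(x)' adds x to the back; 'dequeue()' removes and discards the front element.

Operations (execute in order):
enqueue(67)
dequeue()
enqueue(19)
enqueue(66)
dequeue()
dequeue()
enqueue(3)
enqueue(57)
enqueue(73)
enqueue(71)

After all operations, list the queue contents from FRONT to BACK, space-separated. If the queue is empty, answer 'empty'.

enqueue(67): [67]
dequeue(): []
enqueue(19): [19]
enqueue(66): [19, 66]
dequeue(): [66]
dequeue(): []
enqueue(3): [3]
enqueue(57): [3, 57]
enqueue(73): [3, 57, 73]
enqueue(71): [3, 57, 73, 71]

Answer: 3 57 73 71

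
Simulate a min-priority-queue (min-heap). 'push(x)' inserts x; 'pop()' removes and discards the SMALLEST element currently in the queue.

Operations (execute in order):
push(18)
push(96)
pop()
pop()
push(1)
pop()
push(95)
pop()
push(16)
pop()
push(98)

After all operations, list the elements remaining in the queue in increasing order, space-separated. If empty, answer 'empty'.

push(18): heap contents = [18]
push(96): heap contents = [18, 96]
pop() → 18: heap contents = [96]
pop() → 96: heap contents = []
push(1): heap contents = [1]
pop() → 1: heap contents = []
push(95): heap contents = [95]
pop() → 95: heap contents = []
push(16): heap contents = [16]
pop() → 16: heap contents = []
push(98): heap contents = [98]

Answer: 98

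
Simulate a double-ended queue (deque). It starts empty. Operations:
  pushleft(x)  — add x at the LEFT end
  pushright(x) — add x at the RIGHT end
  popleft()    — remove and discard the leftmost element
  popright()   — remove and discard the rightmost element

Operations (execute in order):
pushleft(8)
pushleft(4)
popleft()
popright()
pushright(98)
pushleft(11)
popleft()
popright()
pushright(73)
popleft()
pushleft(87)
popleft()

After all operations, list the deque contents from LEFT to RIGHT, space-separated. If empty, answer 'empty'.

Answer: empty

Derivation:
pushleft(8): [8]
pushleft(4): [4, 8]
popleft(): [8]
popright(): []
pushright(98): [98]
pushleft(11): [11, 98]
popleft(): [98]
popright(): []
pushright(73): [73]
popleft(): []
pushleft(87): [87]
popleft(): []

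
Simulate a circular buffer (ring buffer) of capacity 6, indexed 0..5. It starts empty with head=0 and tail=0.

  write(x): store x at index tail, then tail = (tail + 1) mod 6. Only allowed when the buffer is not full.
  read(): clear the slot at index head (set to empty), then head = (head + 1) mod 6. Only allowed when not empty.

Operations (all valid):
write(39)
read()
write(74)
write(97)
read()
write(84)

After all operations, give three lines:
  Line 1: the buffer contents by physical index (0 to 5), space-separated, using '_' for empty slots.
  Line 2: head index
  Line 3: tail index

write(39): buf=[39 _ _ _ _ _], head=0, tail=1, size=1
read(): buf=[_ _ _ _ _ _], head=1, tail=1, size=0
write(74): buf=[_ 74 _ _ _ _], head=1, tail=2, size=1
write(97): buf=[_ 74 97 _ _ _], head=1, tail=3, size=2
read(): buf=[_ _ 97 _ _ _], head=2, tail=3, size=1
write(84): buf=[_ _ 97 84 _ _], head=2, tail=4, size=2

Answer: _ _ 97 84 _ _
2
4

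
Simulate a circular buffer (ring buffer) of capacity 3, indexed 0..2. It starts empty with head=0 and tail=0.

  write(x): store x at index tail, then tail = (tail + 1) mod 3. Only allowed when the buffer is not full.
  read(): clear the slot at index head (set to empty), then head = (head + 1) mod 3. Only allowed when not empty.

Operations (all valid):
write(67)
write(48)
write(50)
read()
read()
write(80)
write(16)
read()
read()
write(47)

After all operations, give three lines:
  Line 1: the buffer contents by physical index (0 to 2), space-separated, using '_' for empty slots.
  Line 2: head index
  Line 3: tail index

Answer: _ 16 47
1
0

Derivation:
write(67): buf=[67 _ _], head=0, tail=1, size=1
write(48): buf=[67 48 _], head=0, tail=2, size=2
write(50): buf=[67 48 50], head=0, tail=0, size=3
read(): buf=[_ 48 50], head=1, tail=0, size=2
read(): buf=[_ _ 50], head=2, tail=0, size=1
write(80): buf=[80 _ 50], head=2, tail=1, size=2
write(16): buf=[80 16 50], head=2, tail=2, size=3
read(): buf=[80 16 _], head=0, tail=2, size=2
read(): buf=[_ 16 _], head=1, tail=2, size=1
write(47): buf=[_ 16 47], head=1, tail=0, size=2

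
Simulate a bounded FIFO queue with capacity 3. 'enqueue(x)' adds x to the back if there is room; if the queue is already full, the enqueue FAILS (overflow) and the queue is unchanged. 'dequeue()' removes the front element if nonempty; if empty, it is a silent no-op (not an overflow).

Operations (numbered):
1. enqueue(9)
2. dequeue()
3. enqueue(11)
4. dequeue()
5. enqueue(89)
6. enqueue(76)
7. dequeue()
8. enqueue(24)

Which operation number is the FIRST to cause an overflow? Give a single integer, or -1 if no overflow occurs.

1. enqueue(9): size=1
2. dequeue(): size=0
3. enqueue(11): size=1
4. dequeue(): size=0
5. enqueue(89): size=1
6. enqueue(76): size=2
7. dequeue(): size=1
8. enqueue(24): size=2

Answer: -1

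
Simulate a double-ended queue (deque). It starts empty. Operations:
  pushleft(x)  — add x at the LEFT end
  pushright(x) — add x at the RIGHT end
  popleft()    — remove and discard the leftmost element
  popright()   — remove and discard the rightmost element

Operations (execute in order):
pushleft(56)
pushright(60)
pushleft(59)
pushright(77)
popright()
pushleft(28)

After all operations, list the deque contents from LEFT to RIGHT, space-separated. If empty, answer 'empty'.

pushleft(56): [56]
pushright(60): [56, 60]
pushleft(59): [59, 56, 60]
pushright(77): [59, 56, 60, 77]
popright(): [59, 56, 60]
pushleft(28): [28, 59, 56, 60]

Answer: 28 59 56 60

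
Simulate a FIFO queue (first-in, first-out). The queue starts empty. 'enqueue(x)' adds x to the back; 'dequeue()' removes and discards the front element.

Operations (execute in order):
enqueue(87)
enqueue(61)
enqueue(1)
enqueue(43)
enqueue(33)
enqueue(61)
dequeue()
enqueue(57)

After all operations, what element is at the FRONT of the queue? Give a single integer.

enqueue(87): queue = [87]
enqueue(61): queue = [87, 61]
enqueue(1): queue = [87, 61, 1]
enqueue(43): queue = [87, 61, 1, 43]
enqueue(33): queue = [87, 61, 1, 43, 33]
enqueue(61): queue = [87, 61, 1, 43, 33, 61]
dequeue(): queue = [61, 1, 43, 33, 61]
enqueue(57): queue = [61, 1, 43, 33, 61, 57]

Answer: 61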